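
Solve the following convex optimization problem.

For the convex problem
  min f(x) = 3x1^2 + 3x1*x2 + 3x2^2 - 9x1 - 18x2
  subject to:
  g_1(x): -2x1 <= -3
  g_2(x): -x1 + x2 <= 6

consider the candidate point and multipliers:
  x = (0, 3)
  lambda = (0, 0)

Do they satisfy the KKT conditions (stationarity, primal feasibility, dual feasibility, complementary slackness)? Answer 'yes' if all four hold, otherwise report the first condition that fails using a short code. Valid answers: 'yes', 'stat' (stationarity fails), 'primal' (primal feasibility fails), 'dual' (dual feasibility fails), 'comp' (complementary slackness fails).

Gradient of f: grad f(x) = Q x + c = (0, 0)
Constraint values g_i(x) = a_i^T x - b_i:
  g_1((0, 3)) = 3
  g_2((0, 3)) = -3
Stationarity residual: grad f(x) + sum_i lambda_i a_i = (0, 0)
  -> stationarity OK
Primal feasibility (all g_i <= 0): FAILS
Dual feasibility (all lambda_i >= 0): OK
Complementary slackness (lambda_i * g_i(x) = 0 for all i): OK

Verdict: the first failing condition is primal_feasibility -> primal.

primal


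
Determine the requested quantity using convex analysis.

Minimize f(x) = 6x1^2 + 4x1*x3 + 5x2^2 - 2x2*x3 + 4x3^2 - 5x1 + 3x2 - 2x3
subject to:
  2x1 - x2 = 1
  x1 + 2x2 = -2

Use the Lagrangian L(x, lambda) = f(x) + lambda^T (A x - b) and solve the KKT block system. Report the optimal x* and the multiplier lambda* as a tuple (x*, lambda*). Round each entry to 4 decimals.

Form the Lagrangian:
  L(x, lambda) = (1/2) x^T Q x + c^T x + lambda^T (A x - b)
Stationarity (grad_x L = 0): Q x + c + A^T lambda = 0.
Primal feasibility: A x = b.

This gives the KKT block system:
  [ Q   A^T ] [ x     ]   [-c ]
  [ A    0  ] [ lambda ] = [ b ]

Solving the linear system:
  x*      = (0, -1, 0)
  lambda* = (0.6, 3.8)
  f(x*)   = 2

x* = (0, -1, 0), lambda* = (0.6, 3.8)


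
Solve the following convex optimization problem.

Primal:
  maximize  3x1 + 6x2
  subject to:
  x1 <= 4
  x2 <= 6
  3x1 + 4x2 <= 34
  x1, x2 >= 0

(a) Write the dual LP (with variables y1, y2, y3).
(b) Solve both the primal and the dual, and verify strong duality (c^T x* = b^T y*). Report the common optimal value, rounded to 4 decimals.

The standard primal-dual pair for 'max c^T x s.t. A x <= b, x >= 0' is:
  Dual:  min b^T y  s.t.  A^T y >= c,  y >= 0.

So the dual LP is:
  minimize  4y1 + 6y2 + 34y3
  subject to:
    y1 + 3y3 >= 3
    y2 + 4y3 >= 6
    y1, y2, y3 >= 0

Solving the primal: x* = (3.3333, 6).
  primal value c^T x* = 46.
Solving the dual: y* = (0, 2, 1).
  dual value b^T y* = 46.
Strong duality: c^T x* = b^T y*. Confirmed.

46


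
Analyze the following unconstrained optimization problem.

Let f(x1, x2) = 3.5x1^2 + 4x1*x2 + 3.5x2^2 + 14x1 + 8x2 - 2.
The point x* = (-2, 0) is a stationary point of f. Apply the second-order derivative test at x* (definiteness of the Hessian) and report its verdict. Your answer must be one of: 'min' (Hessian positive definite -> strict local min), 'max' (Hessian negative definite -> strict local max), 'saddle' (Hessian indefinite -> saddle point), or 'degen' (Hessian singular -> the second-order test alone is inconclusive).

Compute the Hessian H = grad^2 f:
  H = [[7, 4], [4, 7]]
Verify stationarity: grad f(x*) = H x* + g = (0, 0).
Eigenvalues of H: 3, 11.
Both eigenvalues > 0, so H is positive definite -> x* is a strict local min.

min


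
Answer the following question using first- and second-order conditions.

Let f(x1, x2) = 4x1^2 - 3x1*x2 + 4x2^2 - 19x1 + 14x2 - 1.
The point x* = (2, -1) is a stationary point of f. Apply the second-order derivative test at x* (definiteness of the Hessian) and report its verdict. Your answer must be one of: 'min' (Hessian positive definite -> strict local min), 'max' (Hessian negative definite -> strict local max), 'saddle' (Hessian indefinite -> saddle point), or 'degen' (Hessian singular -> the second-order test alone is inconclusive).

Compute the Hessian H = grad^2 f:
  H = [[8, -3], [-3, 8]]
Verify stationarity: grad f(x*) = H x* + g = (0, 0).
Eigenvalues of H: 5, 11.
Both eigenvalues > 0, so H is positive definite -> x* is a strict local min.

min


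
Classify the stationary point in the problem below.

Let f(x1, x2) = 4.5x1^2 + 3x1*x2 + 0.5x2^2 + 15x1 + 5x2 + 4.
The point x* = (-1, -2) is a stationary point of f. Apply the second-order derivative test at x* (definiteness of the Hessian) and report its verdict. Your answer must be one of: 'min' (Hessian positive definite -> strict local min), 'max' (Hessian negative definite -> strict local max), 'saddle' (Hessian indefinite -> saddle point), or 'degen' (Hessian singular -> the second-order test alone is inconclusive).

Compute the Hessian H = grad^2 f:
  H = [[9, 3], [3, 1]]
Verify stationarity: grad f(x*) = H x* + g = (0, 0).
Eigenvalues of H: 0, 10.
H has a zero eigenvalue (singular; positive semidefinite but not definite), so H is neither positive definite, negative definite, nor indefinite. The second-order test alone is inconclusive -> degen.
(Indeed, f is constant along the null direction of H through x*, so x* is not a strict local extremum.)

degen


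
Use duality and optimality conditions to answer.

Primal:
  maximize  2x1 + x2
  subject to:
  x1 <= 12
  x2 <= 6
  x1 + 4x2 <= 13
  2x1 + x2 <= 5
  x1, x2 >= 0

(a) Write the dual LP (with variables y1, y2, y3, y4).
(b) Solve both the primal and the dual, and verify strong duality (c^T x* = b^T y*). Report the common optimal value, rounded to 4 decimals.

The standard primal-dual pair for 'max c^T x s.t. A x <= b, x >= 0' is:
  Dual:  min b^T y  s.t.  A^T y >= c,  y >= 0.

So the dual LP is:
  minimize  12y1 + 6y2 + 13y3 + 5y4
  subject to:
    y1 + y3 + 2y4 >= 2
    y2 + 4y3 + y4 >= 1
    y1, y2, y3, y4 >= 0

Solving the primal: x* = (1, 3).
  primal value c^T x* = 5.
Solving the dual: y* = (0, 0, 0, 1).
  dual value b^T y* = 5.
Strong duality: c^T x* = b^T y*. Confirmed.

5


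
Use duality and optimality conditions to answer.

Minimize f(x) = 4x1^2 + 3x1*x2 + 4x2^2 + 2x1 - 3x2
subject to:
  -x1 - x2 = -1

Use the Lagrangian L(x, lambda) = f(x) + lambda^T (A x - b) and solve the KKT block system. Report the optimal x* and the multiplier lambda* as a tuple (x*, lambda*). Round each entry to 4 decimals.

Form the Lagrangian:
  L(x, lambda) = (1/2) x^T Q x + c^T x + lambda^T (A x - b)
Stationarity (grad_x L = 0): Q x + c + A^T lambda = 0.
Primal feasibility: A x = b.

This gives the KKT block system:
  [ Q   A^T ] [ x     ]   [-c ]
  [ A    0  ] [ lambda ] = [ b ]

Solving the linear system:
  x*      = (0, 1)
  lambda* = (5)
  f(x*)   = 1

x* = (0, 1), lambda* = (5)


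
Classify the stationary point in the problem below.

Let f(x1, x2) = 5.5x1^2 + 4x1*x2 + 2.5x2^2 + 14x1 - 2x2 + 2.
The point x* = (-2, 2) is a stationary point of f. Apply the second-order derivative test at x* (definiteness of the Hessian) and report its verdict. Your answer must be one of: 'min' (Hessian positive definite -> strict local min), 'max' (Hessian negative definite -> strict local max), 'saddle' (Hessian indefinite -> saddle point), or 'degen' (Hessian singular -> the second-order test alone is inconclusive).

Compute the Hessian H = grad^2 f:
  H = [[11, 4], [4, 5]]
Verify stationarity: grad f(x*) = H x* + g = (0, 0).
Eigenvalues of H: 3, 13.
Both eigenvalues > 0, so H is positive definite -> x* is a strict local min.

min


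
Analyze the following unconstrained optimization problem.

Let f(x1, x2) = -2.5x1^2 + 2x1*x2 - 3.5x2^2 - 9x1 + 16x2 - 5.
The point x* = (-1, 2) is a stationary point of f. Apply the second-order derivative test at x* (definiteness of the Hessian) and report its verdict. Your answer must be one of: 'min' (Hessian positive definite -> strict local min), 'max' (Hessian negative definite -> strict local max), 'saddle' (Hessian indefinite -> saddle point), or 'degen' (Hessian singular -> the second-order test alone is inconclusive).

Compute the Hessian H = grad^2 f:
  H = [[-5, 2], [2, -7]]
Verify stationarity: grad f(x*) = H x* + g = (0, 0).
Eigenvalues of H: -8.2361, -3.7639.
Both eigenvalues < 0, so H is negative definite -> x* is a strict local max.

max


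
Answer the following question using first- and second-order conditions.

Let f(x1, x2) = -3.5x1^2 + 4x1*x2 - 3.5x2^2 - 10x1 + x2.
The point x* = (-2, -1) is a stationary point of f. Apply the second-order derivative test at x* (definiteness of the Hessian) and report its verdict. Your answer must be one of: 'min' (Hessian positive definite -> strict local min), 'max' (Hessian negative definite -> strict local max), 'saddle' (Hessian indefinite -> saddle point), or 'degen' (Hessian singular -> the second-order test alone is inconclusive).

Compute the Hessian H = grad^2 f:
  H = [[-7, 4], [4, -7]]
Verify stationarity: grad f(x*) = H x* + g = (0, 0).
Eigenvalues of H: -11, -3.
Both eigenvalues < 0, so H is negative definite -> x* is a strict local max.

max


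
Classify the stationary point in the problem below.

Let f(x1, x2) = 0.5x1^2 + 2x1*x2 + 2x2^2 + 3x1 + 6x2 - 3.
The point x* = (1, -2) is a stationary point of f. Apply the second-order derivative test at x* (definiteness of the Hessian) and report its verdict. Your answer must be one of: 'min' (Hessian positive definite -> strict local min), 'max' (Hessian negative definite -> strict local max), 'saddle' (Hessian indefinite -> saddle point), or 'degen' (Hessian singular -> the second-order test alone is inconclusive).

Compute the Hessian H = grad^2 f:
  H = [[1, 2], [2, 4]]
Verify stationarity: grad f(x*) = H x* + g = (0, 0).
Eigenvalues of H: 0, 5.
H has a zero eigenvalue (singular; positive semidefinite but not definite), so H is neither positive definite, negative definite, nor indefinite. The second-order test alone is inconclusive -> degen.
(Indeed, f is constant along the null direction of H through x*, so x* is not a strict local extremum.)

degen


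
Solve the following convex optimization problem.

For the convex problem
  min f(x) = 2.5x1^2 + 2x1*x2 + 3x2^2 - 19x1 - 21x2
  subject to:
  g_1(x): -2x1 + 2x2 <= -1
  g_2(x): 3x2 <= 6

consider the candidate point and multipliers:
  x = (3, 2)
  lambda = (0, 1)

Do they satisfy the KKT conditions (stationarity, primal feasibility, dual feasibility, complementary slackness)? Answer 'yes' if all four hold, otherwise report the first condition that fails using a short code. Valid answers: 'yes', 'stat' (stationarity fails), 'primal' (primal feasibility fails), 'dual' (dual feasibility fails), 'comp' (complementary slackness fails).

Gradient of f: grad f(x) = Q x + c = (0, -3)
Constraint values g_i(x) = a_i^T x - b_i:
  g_1((3, 2)) = -1
  g_2((3, 2)) = 0
Stationarity residual: grad f(x) + sum_i lambda_i a_i = (0, 0)
  -> stationarity OK
Primal feasibility (all g_i <= 0): OK
Dual feasibility (all lambda_i >= 0): OK
Complementary slackness (lambda_i * g_i(x) = 0 for all i): OK

Verdict: yes, KKT holds.

yes


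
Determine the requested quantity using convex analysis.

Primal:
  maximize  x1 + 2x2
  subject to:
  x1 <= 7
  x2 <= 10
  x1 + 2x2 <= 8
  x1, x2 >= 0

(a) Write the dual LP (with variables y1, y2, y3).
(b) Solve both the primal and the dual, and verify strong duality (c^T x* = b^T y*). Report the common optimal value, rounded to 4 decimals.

The standard primal-dual pair for 'max c^T x s.t. A x <= b, x >= 0' is:
  Dual:  min b^T y  s.t.  A^T y >= c,  y >= 0.

So the dual LP is:
  minimize  7y1 + 10y2 + 8y3
  subject to:
    y1 + y3 >= 1
    y2 + 2y3 >= 2
    y1, y2, y3 >= 0

Solving the primal: x* = (0, 4).
  primal value c^T x* = 8.
Solving the dual: y* = (0, 0, 1).
  dual value b^T y* = 8.
Strong duality: c^T x* = b^T y*. Confirmed.

8


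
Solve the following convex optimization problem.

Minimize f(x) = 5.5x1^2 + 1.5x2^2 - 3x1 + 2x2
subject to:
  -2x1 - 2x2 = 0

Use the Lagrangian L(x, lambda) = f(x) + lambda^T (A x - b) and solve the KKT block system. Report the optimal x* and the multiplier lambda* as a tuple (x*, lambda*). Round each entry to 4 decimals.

Form the Lagrangian:
  L(x, lambda) = (1/2) x^T Q x + c^T x + lambda^T (A x - b)
Stationarity (grad_x L = 0): Q x + c + A^T lambda = 0.
Primal feasibility: A x = b.

This gives the KKT block system:
  [ Q   A^T ] [ x     ]   [-c ]
  [ A    0  ] [ lambda ] = [ b ]

Solving the linear system:
  x*      = (0.3571, -0.3571)
  lambda* = (0.4643)
  f(x*)   = -0.8929

x* = (0.3571, -0.3571), lambda* = (0.4643)


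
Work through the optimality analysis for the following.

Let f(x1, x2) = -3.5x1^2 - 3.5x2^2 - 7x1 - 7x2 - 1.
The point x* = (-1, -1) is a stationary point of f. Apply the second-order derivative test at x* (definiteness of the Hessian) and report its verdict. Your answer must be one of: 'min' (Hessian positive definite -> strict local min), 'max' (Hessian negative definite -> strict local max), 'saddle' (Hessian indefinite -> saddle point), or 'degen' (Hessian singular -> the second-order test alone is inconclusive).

Compute the Hessian H = grad^2 f:
  H = [[-7, 0], [0, -7]]
Verify stationarity: grad f(x*) = H x* + g = (0, 0).
Eigenvalues of H: -7, -7.
Both eigenvalues < 0, so H is negative definite -> x* is a strict local max.

max


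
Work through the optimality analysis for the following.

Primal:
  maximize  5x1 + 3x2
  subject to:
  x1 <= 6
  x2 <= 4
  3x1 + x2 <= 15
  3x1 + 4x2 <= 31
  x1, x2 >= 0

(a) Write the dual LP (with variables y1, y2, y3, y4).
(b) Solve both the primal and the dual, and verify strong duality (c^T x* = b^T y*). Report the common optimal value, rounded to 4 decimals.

The standard primal-dual pair for 'max c^T x s.t. A x <= b, x >= 0' is:
  Dual:  min b^T y  s.t.  A^T y >= c,  y >= 0.

So the dual LP is:
  minimize  6y1 + 4y2 + 15y3 + 31y4
  subject to:
    y1 + 3y3 + 3y4 >= 5
    y2 + y3 + 4y4 >= 3
    y1, y2, y3, y4 >= 0

Solving the primal: x* = (3.6667, 4).
  primal value c^T x* = 30.3333.
Solving the dual: y* = (0, 1.3333, 1.6667, 0).
  dual value b^T y* = 30.3333.
Strong duality: c^T x* = b^T y*. Confirmed.

30.3333


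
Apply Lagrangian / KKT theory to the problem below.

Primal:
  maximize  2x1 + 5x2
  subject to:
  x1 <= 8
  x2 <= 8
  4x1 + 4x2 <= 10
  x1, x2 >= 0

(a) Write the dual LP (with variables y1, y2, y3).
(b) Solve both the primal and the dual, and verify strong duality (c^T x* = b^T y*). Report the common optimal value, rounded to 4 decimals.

The standard primal-dual pair for 'max c^T x s.t. A x <= b, x >= 0' is:
  Dual:  min b^T y  s.t.  A^T y >= c,  y >= 0.

So the dual LP is:
  minimize  8y1 + 8y2 + 10y3
  subject to:
    y1 + 4y3 >= 2
    y2 + 4y3 >= 5
    y1, y2, y3 >= 0

Solving the primal: x* = (0, 2.5).
  primal value c^T x* = 12.5.
Solving the dual: y* = (0, 0, 1.25).
  dual value b^T y* = 12.5.
Strong duality: c^T x* = b^T y*. Confirmed.

12.5


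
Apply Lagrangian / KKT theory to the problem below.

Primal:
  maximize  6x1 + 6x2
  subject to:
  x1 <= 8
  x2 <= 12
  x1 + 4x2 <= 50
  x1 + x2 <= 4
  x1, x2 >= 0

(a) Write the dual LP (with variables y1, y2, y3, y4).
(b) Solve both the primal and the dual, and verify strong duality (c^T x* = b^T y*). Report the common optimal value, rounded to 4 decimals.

The standard primal-dual pair for 'max c^T x s.t. A x <= b, x >= 0' is:
  Dual:  min b^T y  s.t.  A^T y >= c,  y >= 0.

So the dual LP is:
  minimize  8y1 + 12y2 + 50y3 + 4y4
  subject to:
    y1 + y3 + y4 >= 6
    y2 + 4y3 + y4 >= 6
    y1, y2, y3, y4 >= 0

Solving the primal: x* = (4, 0).
  primal value c^T x* = 24.
Solving the dual: y* = (0, 0, 0, 6).
  dual value b^T y* = 24.
Strong duality: c^T x* = b^T y*. Confirmed.

24


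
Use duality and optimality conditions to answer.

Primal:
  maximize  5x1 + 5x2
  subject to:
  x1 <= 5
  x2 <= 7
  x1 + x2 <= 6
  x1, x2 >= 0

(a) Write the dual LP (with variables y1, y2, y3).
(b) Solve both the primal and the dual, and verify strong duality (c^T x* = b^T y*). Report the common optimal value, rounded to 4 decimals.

The standard primal-dual pair for 'max c^T x s.t. A x <= b, x >= 0' is:
  Dual:  min b^T y  s.t.  A^T y >= c,  y >= 0.

So the dual LP is:
  minimize  5y1 + 7y2 + 6y3
  subject to:
    y1 + y3 >= 5
    y2 + y3 >= 5
    y1, y2, y3 >= 0

Solving the primal: x* = (0, 6).
  primal value c^T x* = 30.
Solving the dual: y* = (0, 0, 5).
  dual value b^T y* = 30.
Strong duality: c^T x* = b^T y*. Confirmed.

30


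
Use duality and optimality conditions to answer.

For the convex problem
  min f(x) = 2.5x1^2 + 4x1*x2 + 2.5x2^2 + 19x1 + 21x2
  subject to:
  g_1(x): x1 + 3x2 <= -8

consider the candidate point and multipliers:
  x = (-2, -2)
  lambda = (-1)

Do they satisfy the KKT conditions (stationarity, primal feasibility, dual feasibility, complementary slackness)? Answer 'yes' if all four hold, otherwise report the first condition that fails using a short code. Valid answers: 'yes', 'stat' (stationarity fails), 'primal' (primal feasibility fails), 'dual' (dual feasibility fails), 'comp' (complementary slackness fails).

Gradient of f: grad f(x) = Q x + c = (1, 3)
Constraint values g_i(x) = a_i^T x - b_i:
  g_1((-2, -2)) = 0
Stationarity residual: grad f(x) + sum_i lambda_i a_i = (0, 0)
  -> stationarity OK
Primal feasibility (all g_i <= 0): OK
Dual feasibility (all lambda_i >= 0): FAILS
Complementary slackness (lambda_i * g_i(x) = 0 for all i): OK

Verdict: the first failing condition is dual_feasibility -> dual.

dual


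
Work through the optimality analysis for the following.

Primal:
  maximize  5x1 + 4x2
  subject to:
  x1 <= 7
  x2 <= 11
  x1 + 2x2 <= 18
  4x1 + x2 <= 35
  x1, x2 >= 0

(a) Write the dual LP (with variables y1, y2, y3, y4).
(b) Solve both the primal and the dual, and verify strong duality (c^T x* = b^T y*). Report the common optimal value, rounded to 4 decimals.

The standard primal-dual pair for 'max c^T x s.t. A x <= b, x >= 0' is:
  Dual:  min b^T y  s.t.  A^T y >= c,  y >= 0.

So the dual LP is:
  minimize  7y1 + 11y2 + 18y3 + 35y4
  subject to:
    y1 + y3 + 4y4 >= 5
    y2 + 2y3 + y4 >= 4
    y1, y2, y3, y4 >= 0

Solving the primal: x* = (7, 5.5).
  primal value c^T x* = 57.
Solving the dual: y* = (3, 0, 2, 0).
  dual value b^T y* = 57.
Strong duality: c^T x* = b^T y*. Confirmed.

57


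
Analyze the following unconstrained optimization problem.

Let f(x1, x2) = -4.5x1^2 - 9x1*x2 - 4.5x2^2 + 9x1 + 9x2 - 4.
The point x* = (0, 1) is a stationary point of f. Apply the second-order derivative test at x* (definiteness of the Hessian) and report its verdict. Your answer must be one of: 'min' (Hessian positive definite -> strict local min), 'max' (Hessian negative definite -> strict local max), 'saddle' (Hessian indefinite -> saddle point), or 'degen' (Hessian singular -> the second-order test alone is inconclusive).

Compute the Hessian H = grad^2 f:
  H = [[-9, -9], [-9, -9]]
Verify stationarity: grad f(x*) = H x* + g = (0, 0).
Eigenvalues of H: -18, 0.
H has a zero eigenvalue (singular; negative semidefinite but not definite), so H is neither positive definite, negative definite, nor indefinite. The second-order test alone is inconclusive -> degen.
(Indeed, f is constant along the null direction of H through x*, so x* is not a strict local extremum.)

degen


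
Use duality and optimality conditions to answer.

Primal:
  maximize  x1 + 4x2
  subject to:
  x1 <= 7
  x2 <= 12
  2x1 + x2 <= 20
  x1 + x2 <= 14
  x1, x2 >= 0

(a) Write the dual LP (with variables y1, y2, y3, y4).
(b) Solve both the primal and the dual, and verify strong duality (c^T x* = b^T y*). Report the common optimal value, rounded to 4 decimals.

The standard primal-dual pair for 'max c^T x s.t. A x <= b, x >= 0' is:
  Dual:  min b^T y  s.t.  A^T y >= c,  y >= 0.

So the dual LP is:
  minimize  7y1 + 12y2 + 20y3 + 14y4
  subject to:
    y1 + 2y3 + y4 >= 1
    y2 + y3 + y4 >= 4
    y1, y2, y3, y4 >= 0

Solving the primal: x* = (2, 12).
  primal value c^T x* = 50.
Solving the dual: y* = (0, 3, 0, 1).
  dual value b^T y* = 50.
Strong duality: c^T x* = b^T y*. Confirmed.

50


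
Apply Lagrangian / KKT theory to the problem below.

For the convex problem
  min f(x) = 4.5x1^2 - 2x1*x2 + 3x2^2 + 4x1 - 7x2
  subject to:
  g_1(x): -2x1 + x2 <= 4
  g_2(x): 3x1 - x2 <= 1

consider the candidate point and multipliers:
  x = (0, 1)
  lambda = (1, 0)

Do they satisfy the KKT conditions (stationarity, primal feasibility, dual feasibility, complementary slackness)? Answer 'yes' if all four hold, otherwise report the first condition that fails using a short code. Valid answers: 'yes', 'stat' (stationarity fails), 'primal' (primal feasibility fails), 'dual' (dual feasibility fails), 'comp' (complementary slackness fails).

Gradient of f: grad f(x) = Q x + c = (2, -1)
Constraint values g_i(x) = a_i^T x - b_i:
  g_1((0, 1)) = -3
  g_2((0, 1)) = -2
Stationarity residual: grad f(x) + sum_i lambda_i a_i = (0, 0)
  -> stationarity OK
Primal feasibility (all g_i <= 0): OK
Dual feasibility (all lambda_i >= 0): OK
Complementary slackness (lambda_i * g_i(x) = 0 for all i): FAILS

Verdict: the first failing condition is complementary_slackness -> comp.

comp


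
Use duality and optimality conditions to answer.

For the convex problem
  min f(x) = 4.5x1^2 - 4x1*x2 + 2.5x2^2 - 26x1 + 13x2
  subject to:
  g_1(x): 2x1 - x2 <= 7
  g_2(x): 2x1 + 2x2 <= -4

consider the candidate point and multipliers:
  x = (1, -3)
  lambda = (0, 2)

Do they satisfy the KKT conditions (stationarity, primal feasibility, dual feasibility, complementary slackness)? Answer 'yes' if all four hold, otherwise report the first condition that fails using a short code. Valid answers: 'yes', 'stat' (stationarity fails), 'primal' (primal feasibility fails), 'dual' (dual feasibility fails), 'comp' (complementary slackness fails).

Gradient of f: grad f(x) = Q x + c = (-5, -6)
Constraint values g_i(x) = a_i^T x - b_i:
  g_1((1, -3)) = -2
  g_2((1, -3)) = 0
Stationarity residual: grad f(x) + sum_i lambda_i a_i = (-1, -2)
  -> stationarity FAILS
Primal feasibility (all g_i <= 0): OK
Dual feasibility (all lambda_i >= 0): OK
Complementary slackness (lambda_i * g_i(x) = 0 for all i): OK

Verdict: the first failing condition is stationarity -> stat.

stat


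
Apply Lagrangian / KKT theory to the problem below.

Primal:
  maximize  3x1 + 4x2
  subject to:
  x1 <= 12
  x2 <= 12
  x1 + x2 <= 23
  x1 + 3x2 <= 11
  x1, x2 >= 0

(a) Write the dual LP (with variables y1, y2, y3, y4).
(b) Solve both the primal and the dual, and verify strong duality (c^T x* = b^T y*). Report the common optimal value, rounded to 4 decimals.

The standard primal-dual pair for 'max c^T x s.t. A x <= b, x >= 0' is:
  Dual:  min b^T y  s.t.  A^T y >= c,  y >= 0.

So the dual LP is:
  minimize  12y1 + 12y2 + 23y3 + 11y4
  subject to:
    y1 + y3 + y4 >= 3
    y2 + y3 + 3y4 >= 4
    y1, y2, y3, y4 >= 0

Solving the primal: x* = (11, 0).
  primal value c^T x* = 33.
Solving the dual: y* = (0, 0, 0, 3).
  dual value b^T y* = 33.
Strong duality: c^T x* = b^T y*. Confirmed.

33


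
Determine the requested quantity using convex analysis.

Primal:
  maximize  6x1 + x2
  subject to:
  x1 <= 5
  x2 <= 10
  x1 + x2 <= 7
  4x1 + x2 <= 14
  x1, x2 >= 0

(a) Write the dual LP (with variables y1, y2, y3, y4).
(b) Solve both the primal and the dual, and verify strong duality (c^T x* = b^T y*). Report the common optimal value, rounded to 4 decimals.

The standard primal-dual pair for 'max c^T x s.t. A x <= b, x >= 0' is:
  Dual:  min b^T y  s.t.  A^T y >= c,  y >= 0.

So the dual LP is:
  minimize  5y1 + 10y2 + 7y3 + 14y4
  subject to:
    y1 + y3 + 4y4 >= 6
    y2 + y3 + y4 >= 1
    y1, y2, y3, y4 >= 0

Solving the primal: x* = (3.5, 0).
  primal value c^T x* = 21.
Solving the dual: y* = (0, 0, 0, 1.5).
  dual value b^T y* = 21.
Strong duality: c^T x* = b^T y*. Confirmed.

21


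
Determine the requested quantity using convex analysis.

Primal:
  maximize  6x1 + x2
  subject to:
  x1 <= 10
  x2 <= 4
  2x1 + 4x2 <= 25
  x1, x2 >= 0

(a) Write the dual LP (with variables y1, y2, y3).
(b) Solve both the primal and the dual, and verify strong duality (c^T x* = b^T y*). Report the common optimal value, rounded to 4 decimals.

The standard primal-dual pair for 'max c^T x s.t. A x <= b, x >= 0' is:
  Dual:  min b^T y  s.t.  A^T y >= c,  y >= 0.

So the dual LP is:
  minimize  10y1 + 4y2 + 25y3
  subject to:
    y1 + 2y3 >= 6
    y2 + 4y3 >= 1
    y1, y2, y3 >= 0

Solving the primal: x* = (10, 1.25).
  primal value c^T x* = 61.25.
Solving the dual: y* = (5.5, 0, 0.25).
  dual value b^T y* = 61.25.
Strong duality: c^T x* = b^T y*. Confirmed.

61.25


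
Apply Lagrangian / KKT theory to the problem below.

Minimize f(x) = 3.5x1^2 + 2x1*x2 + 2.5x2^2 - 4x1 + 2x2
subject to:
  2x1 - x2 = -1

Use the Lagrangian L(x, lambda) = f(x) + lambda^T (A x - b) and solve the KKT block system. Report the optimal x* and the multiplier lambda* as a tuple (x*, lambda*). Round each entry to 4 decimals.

Form the Lagrangian:
  L(x, lambda) = (1/2) x^T Q x + c^T x + lambda^T (A x - b)
Stationarity (grad_x L = 0): Q x + c + A^T lambda = 0.
Primal feasibility: A x = b.

This gives the KKT block system:
  [ Q   A^T ] [ x     ]   [-c ]
  [ A    0  ] [ lambda ] = [ b ]

Solving the linear system:
  x*      = (-0.3429, 0.3143)
  lambda* = (2.8857)
  f(x*)   = 2.4429

x* = (-0.3429, 0.3143), lambda* = (2.8857)


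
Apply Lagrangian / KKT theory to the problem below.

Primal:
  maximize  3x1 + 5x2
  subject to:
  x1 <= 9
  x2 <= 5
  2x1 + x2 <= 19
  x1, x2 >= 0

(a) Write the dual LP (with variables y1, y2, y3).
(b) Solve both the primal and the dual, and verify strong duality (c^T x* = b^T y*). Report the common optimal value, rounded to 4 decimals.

The standard primal-dual pair for 'max c^T x s.t. A x <= b, x >= 0' is:
  Dual:  min b^T y  s.t.  A^T y >= c,  y >= 0.

So the dual LP is:
  minimize  9y1 + 5y2 + 19y3
  subject to:
    y1 + 2y3 >= 3
    y2 + y3 >= 5
    y1, y2, y3 >= 0

Solving the primal: x* = (7, 5).
  primal value c^T x* = 46.
Solving the dual: y* = (0, 3.5, 1.5).
  dual value b^T y* = 46.
Strong duality: c^T x* = b^T y*. Confirmed.

46


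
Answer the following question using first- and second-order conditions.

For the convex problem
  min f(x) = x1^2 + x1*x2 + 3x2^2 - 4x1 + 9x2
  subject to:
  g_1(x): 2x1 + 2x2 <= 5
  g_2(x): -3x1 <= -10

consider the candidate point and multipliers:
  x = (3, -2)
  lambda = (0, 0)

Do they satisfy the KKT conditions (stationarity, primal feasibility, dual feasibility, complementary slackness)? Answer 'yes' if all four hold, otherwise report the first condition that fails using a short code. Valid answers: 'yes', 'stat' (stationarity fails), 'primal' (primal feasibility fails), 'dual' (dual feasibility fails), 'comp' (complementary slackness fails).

Gradient of f: grad f(x) = Q x + c = (0, 0)
Constraint values g_i(x) = a_i^T x - b_i:
  g_1((3, -2)) = -3
  g_2((3, -2)) = 1
Stationarity residual: grad f(x) + sum_i lambda_i a_i = (0, 0)
  -> stationarity OK
Primal feasibility (all g_i <= 0): FAILS
Dual feasibility (all lambda_i >= 0): OK
Complementary slackness (lambda_i * g_i(x) = 0 for all i): OK

Verdict: the first failing condition is primal_feasibility -> primal.

primal


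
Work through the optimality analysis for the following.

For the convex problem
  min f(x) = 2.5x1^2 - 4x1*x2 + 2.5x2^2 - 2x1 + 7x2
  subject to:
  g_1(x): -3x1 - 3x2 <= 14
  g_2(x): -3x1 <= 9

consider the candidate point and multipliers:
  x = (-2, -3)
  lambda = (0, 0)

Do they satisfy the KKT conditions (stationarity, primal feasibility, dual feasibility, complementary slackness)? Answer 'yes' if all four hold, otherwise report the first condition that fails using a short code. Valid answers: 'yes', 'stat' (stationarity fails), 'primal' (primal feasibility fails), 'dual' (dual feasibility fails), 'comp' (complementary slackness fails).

Gradient of f: grad f(x) = Q x + c = (0, 0)
Constraint values g_i(x) = a_i^T x - b_i:
  g_1((-2, -3)) = 1
  g_2((-2, -3)) = -3
Stationarity residual: grad f(x) + sum_i lambda_i a_i = (0, 0)
  -> stationarity OK
Primal feasibility (all g_i <= 0): FAILS
Dual feasibility (all lambda_i >= 0): OK
Complementary slackness (lambda_i * g_i(x) = 0 for all i): OK

Verdict: the first failing condition is primal_feasibility -> primal.

primal


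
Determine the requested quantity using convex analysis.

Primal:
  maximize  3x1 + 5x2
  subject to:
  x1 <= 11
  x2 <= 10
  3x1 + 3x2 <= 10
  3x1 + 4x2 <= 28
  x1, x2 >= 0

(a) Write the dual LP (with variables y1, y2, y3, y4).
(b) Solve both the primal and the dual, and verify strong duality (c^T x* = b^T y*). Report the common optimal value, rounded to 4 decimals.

The standard primal-dual pair for 'max c^T x s.t. A x <= b, x >= 0' is:
  Dual:  min b^T y  s.t.  A^T y >= c,  y >= 0.

So the dual LP is:
  minimize  11y1 + 10y2 + 10y3 + 28y4
  subject to:
    y1 + 3y3 + 3y4 >= 3
    y2 + 3y3 + 4y4 >= 5
    y1, y2, y3, y4 >= 0

Solving the primal: x* = (0, 3.3333).
  primal value c^T x* = 16.6667.
Solving the dual: y* = (0, 0, 1.6667, 0).
  dual value b^T y* = 16.6667.
Strong duality: c^T x* = b^T y*. Confirmed.

16.6667


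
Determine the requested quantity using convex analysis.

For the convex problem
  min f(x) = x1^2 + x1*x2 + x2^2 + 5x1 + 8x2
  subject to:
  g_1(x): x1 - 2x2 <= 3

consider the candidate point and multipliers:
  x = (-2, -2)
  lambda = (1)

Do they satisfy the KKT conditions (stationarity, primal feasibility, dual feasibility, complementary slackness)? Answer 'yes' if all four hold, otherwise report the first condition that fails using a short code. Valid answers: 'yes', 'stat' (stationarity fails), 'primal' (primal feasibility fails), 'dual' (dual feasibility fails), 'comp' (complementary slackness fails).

Gradient of f: grad f(x) = Q x + c = (-1, 2)
Constraint values g_i(x) = a_i^T x - b_i:
  g_1((-2, -2)) = -1
Stationarity residual: grad f(x) + sum_i lambda_i a_i = (0, 0)
  -> stationarity OK
Primal feasibility (all g_i <= 0): OK
Dual feasibility (all lambda_i >= 0): OK
Complementary slackness (lambda_i * g_i(x) = 0 for all i): FAILS

Verdict: the first failing condition is complementary_slackness -> comp.

comp


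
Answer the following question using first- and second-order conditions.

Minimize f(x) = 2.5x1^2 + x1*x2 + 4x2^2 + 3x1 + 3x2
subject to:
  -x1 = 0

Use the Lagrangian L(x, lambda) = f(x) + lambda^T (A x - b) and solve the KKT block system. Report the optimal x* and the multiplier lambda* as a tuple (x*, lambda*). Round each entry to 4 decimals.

Form the Lagrangian:
  L(x, lambda) = (1/2) x^T Q x + c^T x + lambda^T (A x - b)
Stationarity (grad_x L = 0): Q x + c + A^T lambda = 0.
Primal feasibility: A x = b.

This gives the KKT block system:
  [ Q   A^T ] [ x     ]   [-c ]
  [ A    0  ] [ lambda ] = [ b ]

Solving the linear system:
  x*      = (0, -0.375)
  lambda* = (2.625)
  f(x*)   = -0.5625

x* = (0, -0.375), lambda* = (2.625)


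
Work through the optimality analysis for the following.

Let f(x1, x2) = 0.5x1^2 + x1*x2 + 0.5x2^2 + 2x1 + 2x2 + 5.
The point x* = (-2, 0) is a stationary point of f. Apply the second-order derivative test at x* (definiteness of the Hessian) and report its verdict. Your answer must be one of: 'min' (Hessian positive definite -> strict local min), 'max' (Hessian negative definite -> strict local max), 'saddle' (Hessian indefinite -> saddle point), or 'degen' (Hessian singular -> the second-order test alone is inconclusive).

Compute the Hessian H = grad^2 f:
  H = [[1, 1], [1, 1]]
Verify stationarity: grad f(x*) = H x* + g = (0, 0).
Eigenvalues of H: 0, 2.
H has a zero eigenvalue (singular; positive semidefinite but not definite), so H is neither positive definite, negative definite, nor indefinite. The second-order test alone is inconclusive -> degen.
(Indeed, f is constant along the null direction of H through x*, so x* is not a strict local extremum.)

degen


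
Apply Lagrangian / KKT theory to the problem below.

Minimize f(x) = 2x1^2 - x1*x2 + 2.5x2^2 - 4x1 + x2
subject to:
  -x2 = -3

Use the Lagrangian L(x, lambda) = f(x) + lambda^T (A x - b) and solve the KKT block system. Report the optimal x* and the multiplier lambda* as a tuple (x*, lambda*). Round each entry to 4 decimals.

Form the Lagrangian:
  L(x, lambda) = (1/2) x^T Q x + c^T x + lambda^T (A x - b)
Stationarity (grad_x L = 0): Q x + c + A^T lambda = 0.
Primal feasibility: A x = b.

This gives the KKT block system:
  [ Q   A^T ] [ x     ]   [-c ]
  [ A    0  ] [ lambda ] = [ b ]

Solving the linear system:
  x*      = (1.75, 3)
  lambda* = (14.25)
  f(x*)   = 19.375

x* = (1.75, 3), lambda* = (14.25)


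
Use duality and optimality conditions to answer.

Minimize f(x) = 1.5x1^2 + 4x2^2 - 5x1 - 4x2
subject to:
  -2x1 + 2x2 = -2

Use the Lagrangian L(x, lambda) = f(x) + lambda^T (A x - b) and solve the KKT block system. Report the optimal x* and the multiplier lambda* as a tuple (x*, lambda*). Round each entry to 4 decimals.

Form the Lagrangian:
  L(x, lambda) = (1/2) x^T Q x + c^T x + lambda^T (A x - b)
Stationarity (grad_x L = 0): Q x + c + A^T lambda = 0.
Primal feasibility: A x = b.

This gives the KKT block system:
  [ Q   A^T ] [ x     ]   [-c ]
  [ A    0  ] [ lambda ] = [ b ]

Solving the linear system:
  x*      = (1.5455, 0.5455)
  lambda* = (-0.1818)
  f(x*)   = -5.1364

x* = (1.5455, 0.5455), lambda* = (-0.1818)


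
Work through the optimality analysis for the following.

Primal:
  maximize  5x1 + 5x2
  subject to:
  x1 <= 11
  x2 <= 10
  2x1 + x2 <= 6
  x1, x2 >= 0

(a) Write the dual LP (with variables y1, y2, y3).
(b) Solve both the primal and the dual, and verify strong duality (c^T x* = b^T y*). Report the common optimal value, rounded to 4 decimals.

The standard primal-dual pair for 'max c^T x s.t. A x <= b, x >= 0' is:
  Dual:  min b^T y  s.t.  A^T y >= c,  y >= 0.

So the dual LP is:
  minimize  11y1 + 10y2 + 6y3
  subject to:
    y1 + 2y3 >= 5
    y2 + y3 >= 5
    y1, y2, y3 >= 0

Solving the primal: x* = (0, 6).
  primal value c^T x* = 30.
Solving the dual: y* = (0, 0, 5).
  dual value b^T y* = 30.
Strong duality: c^T x* = b^T y*. Confirmed.

30


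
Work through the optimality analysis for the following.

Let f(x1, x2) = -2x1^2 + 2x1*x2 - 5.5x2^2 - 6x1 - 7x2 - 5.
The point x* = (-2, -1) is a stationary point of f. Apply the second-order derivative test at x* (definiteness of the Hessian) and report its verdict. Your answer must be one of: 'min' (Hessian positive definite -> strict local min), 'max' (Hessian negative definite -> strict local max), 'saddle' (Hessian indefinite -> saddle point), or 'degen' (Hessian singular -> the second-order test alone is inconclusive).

Compute the Hessian H = grad^2 f:
  H = [[-4, 2], [2, -11]]
Verify stationarity: grad f(x*) = H x* + g = (0, 0).
Eigenvalues of H: -11.5311, -3.4689.
Both eigenvalues < 0, so H is negative definite -> x* is a strict local max.

max


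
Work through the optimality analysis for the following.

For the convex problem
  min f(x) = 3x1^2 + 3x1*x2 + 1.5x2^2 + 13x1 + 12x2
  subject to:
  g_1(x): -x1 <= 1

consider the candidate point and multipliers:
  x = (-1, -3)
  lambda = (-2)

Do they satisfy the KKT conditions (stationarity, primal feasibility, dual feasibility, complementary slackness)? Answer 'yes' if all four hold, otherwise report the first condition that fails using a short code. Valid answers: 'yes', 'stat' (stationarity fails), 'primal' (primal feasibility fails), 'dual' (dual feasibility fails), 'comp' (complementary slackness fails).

Gradient of f: grad f(x) = Q x + c = (-2, 0)
Constraint values g_i(x) = a_i^T x - b_i:
  g_1((-1, -3)) = 0
Stationarity residual: grad f(x) + sum_i lambda_i a_i = (0, 0)
  -> stationarity OK
Primal feasibility (all g_i <= 0): OK
Dual feasibility (all lambda_i >= 0): FAILS
Complementary slackness (lambda_i * g_i(x) = 0 for all i): OK

Verdict: the first failing condition is dual_feasibility -> dual.

dual


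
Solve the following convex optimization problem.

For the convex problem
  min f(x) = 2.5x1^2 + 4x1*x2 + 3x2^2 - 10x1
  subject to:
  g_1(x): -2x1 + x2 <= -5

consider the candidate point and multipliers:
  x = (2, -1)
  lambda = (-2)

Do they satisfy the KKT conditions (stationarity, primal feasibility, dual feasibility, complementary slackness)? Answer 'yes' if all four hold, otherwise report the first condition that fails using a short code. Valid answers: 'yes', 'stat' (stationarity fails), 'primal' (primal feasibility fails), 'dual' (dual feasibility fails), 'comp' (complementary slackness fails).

Gradient of f: grad f(x) = Q x + c = (-4, 2)
Constraint values g_i(x) = a_i^T x - b_i:
  g_1((2, -1)) = 0
Stationarity residual: grad f(x) + sum_i lambda_i a_i = (0, 0)
  -> stationarity OK
Primal feasibility (all g_i <= 0): OK
Dual feasibility (all lambda_i >= 0): FAILS
Complementary slackness (lambda_i * g_i(x) = 0 for all i): OK

Verdict: the first failing condition is dual_feasibility -> dual.

dual


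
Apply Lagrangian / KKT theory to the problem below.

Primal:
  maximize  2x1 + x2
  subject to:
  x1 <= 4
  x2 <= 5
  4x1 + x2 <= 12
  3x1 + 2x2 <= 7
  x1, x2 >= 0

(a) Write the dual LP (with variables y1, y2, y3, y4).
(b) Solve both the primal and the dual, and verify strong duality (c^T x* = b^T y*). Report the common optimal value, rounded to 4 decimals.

The standard primal-dual pair for 'max c^T x s.t. A x <= b, x >= 0' is:
  Dual:  min b^T y  s.t.  A^T y >= c,  y >= 0.

So the dual LP is:
  minimize  4y1 + 5y2 + 12y3 + 7y4
  subject to:
    y1 + 4y3 + 3y4 >= 2
    y2 + y3 + 2y4 >= 1
    y1, y2, y3, y4 >= 0

Solving the primal: x* = (2.3333, 0).
  primal value c^T x* = 4.6667.
Solving the dual: y* = (0, 0, 0, 0.6667).
  dual value b^T y* = 4.6667.
Strong duality: c^T x* = b^T y*. Confirmed.

4.6667


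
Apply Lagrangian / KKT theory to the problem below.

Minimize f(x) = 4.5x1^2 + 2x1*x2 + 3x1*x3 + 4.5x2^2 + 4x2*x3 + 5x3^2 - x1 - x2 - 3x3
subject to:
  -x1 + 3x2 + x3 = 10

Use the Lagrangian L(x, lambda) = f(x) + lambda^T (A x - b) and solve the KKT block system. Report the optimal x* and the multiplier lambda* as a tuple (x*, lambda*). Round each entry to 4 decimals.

Form the Lagrangian:
  L(x, lambda) = (1/2) x^T Q x + c^T x + lambda^T (A x - b)
Stationarity (grad_x L = 0): Q x + c + A^T lambda = 0.
Primal feasibility: A x = b.

This gives the KKT block system:
  [ Q   A^T ] [ x     ]   [-c ]
  [ A    0  ] [ lambda ] = [ b ]

Solving the linear system:
  x*      = (-1.4427, 2.7252, 0.3817)
  lambda* = (-7.3893)
  f(x*)   = 35.7328

x* = (-1.4427, 2.7252, 0.3817), lambda* = (-7.3893)


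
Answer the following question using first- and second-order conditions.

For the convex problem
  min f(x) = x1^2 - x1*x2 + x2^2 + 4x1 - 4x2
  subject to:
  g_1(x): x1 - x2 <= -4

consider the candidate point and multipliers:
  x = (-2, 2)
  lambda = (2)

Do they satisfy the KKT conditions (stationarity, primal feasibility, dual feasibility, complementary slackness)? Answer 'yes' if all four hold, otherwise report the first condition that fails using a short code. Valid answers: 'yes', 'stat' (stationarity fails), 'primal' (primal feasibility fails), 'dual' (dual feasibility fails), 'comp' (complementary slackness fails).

Gradient of f: grad f(x) = Q x + c = (-2, 2)
Constraint values g_i(x) = a_i^T x - b_i:
  g_1((-2, 2)) = 0
Stationarity residual: grad f(x) + sum_i lambda_i a_i = (0, 0)
  -> stationarity OK
Primal feasibility (all g_i <= 0): OK
Dual feasibility (all lambda_i >= 0): OK
Complementary slackness (lambda_i * g_i(x) = 0 for all i): OK

Verdict: yes, KKT holds.

yes


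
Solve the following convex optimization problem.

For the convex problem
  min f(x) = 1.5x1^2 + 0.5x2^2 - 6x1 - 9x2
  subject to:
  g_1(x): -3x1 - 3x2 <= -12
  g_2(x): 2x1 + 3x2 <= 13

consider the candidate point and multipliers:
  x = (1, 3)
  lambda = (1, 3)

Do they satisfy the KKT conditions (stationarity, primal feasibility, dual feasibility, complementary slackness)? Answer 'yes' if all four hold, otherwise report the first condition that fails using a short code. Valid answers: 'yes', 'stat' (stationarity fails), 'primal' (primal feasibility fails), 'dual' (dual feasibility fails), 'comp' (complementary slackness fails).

Gradient of f: grad f(x) = Q x + c = (-3, -6)
Constraint values g_i(x) = a_i^T x - b_i:
  g_1((1, 3)) = 0
  g_2((1, 3)) = -2
Stationarity residual: grad f(x) + sum_i lambda_i a_i = (0, 0)
  -> stationarity OK
Primal feasibility (all g_i <= 0): OK
Dual feasibility (all lambda_i >= 0): OK
Complementary slackness (lambda_i * g_i(x) = 0 for all i): FAILS

Verdict: the first failing condition is complementary_slackness -> comp.

comp
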